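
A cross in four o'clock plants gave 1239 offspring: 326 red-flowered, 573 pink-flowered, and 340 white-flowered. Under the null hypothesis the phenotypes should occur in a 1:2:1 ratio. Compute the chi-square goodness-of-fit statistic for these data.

7.297

Expected counts for N = 1239 under a 1:2:1 ratio (total parts = 4):
  red-flowered: 1239 × 1/4 = 309.75
  pink-flowered: 1239 × 2/4 = 619.5
  white-flowered: 1239 × 1/4 = 309.75
χ² = Σ (O − E)² / E
  red-flowered: (326 − 309.75)² / 309.75 = 0.8525
  pink-flowered: (573 − 619.5)² / 619.5 = 3.4903
  white-flowered: (340 − 309.75)² / 309.75 = 2.9542
χ² = 0.8525 + 3.4903 + 2.9542 = 7.297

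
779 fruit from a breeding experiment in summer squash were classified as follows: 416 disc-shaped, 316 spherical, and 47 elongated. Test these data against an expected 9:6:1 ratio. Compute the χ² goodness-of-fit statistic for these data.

Expected counts for N = 779 under a 9:6:1 ratio (total parts = 16):
  disc-shaped: 779 × 9/16 = 438.1875
  spherical: 779 × 6/16 = 292.125
  elongated: 779 × 1/16 = 48.6875
χ² = Σ (O − E)² / E
  disc-shaped: (416 − 438.1875)² / 438.1875 = 1.1235
  spherical: (316 − 292.125)² / 292.125 = 1.9513
  elongated: (47 − 48.6875)² / 48.6875 = 0.0585
χ² = 1.1235 + 1.9513 + 0.0585 = 3.1333 ≈ 3.133

3.133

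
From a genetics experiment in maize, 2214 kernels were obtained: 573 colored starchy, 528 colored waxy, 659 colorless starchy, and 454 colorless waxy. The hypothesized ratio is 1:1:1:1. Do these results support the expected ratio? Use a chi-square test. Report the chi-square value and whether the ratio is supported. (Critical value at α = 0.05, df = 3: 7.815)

39.857; not consistent

Total ratio parts = 4. Expected numbers out of 2214:
  colored starchy: 2214 × 1/4 = 553.5
  colored waxy: 2214 × 1/4 = 553.5
  colorless starchy: 2214 × 1/4 = 553.5
  colorless waxy: 2214 × 1/4 = 553.5
χ² = Σ (O − E)² / E
  colored starchy: (573 − 553.5)² / 553.5 = 0.6870
  colored waxy: (528 − 553.5)² / 553.5 = 1.1748
  colorless starchy: (659 − 553.5)² / 553.5 = 20.1089
  colorless waxy: (454 − 553.5)² / 553.5 = 17.8866
χ² = 0.6870 + 1.1748 + 20.1089 + 17.8866 = 39.8573 ≈ 39.857
Degrees of freedom = 4 − 1 = 3; critical value at α = 0.05 is 7.815.
Since 39.857 > 7.815, we reject the null hypothesis — the data do not fit the 1:1:1:1 ratio.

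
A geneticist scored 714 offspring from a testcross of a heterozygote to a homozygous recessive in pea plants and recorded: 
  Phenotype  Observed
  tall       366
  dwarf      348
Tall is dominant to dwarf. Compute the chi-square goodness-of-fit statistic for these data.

A testcross of a heterozygote (Aa × aa) gives a 1:1 phenotypic ratio.
The 1:1 ratio has 2 parts, so with N = 714 the expected counts are:
  tall: 714 × 1/2 = 357
  dwarf: 714 × 1/2 = 357
χ² = Σ (O − E)² / E
  tall: (366 − 357)² / 357 = 0.2269
  dwarf: (348 − 357)² / 357 = 0.2269
χ² = 0.2269 + 0.2269 = 0.4538 ≈ 0.454

0.454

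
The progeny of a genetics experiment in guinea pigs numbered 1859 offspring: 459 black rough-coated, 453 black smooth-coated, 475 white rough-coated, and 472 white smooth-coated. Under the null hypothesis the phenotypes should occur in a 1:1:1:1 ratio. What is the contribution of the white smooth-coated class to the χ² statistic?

Under the 1:1:1:1 hypothesis (Σ ratio = 4, N = 1859):
  black rough-coated: 1859 × 1/4 = 464.75
  black smooth-coated: 1859 × 1/4 = 464.75
  white rough-coated: 1859 × 1/4 = 464.75
  white smooth-coated: 1859 × 1/4 = 464.75
Contribution of white smooth-coated: (472 − 464.75)² / 464.75 = 0.1131

0.113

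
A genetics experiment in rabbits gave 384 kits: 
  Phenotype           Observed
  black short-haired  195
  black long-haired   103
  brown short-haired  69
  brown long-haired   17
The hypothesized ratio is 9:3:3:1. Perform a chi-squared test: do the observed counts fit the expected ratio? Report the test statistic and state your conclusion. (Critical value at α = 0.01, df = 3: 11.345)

17.556; not consistent

Under the 9:3:3:1 hypothesis (Σ ratio = 16, N = 384):
  black short-haired: 384 × 9/16 = 216
  black long-haired: 384 × 3/16 = 72
  brown short-haired: 384 × 3/16 = 72
  brown long-haired: 384 × 1/16 = 24
χ² = Σ (O − E)² / E
  black short-haired: (195 − 216)² / 216 = 2.0417
  black long-haired: (103 − 72)² / 72 = 13.3472
  brown short-haired: (69 − 72)² / 72 = 0.1250
  brown long-haired: (17 − 24)² / 24 = 2.0417
χ² = 2.0417 + 13.3472 + 0.1250 + 2.0417 = 17.5556 ≈ 17.556
Degrees of freedom = 4 − 1 = 3; critical value at α = 0.01 is 11.345.
Since 17.556 > 11.345, we reject the null hypothesis — the data do not fit the 9:3:3:1 ratio.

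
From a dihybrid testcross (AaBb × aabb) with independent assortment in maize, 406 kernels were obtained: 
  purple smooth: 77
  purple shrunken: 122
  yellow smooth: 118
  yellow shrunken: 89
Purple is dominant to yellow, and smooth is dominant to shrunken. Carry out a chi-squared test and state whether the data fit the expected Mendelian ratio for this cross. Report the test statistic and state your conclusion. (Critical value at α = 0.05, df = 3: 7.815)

14.276; not consistent

A dihybrid testcross with independent assortment gives a 1:1:1:1 ratio.
Total ratio parts = 4. Expected numbers out of 406:
  purple smooth: 406 × 1/4 = 101.5
  purple shrunken: 406 × 1/4 = 101.5
  yellow smooth: 406 × 1/4 = 101.5
  yellow shrunken: 406 × 1/4 = 101.5
χ² = Σ (O − E)² / E
  purple smooth: (77 − 101.5)² / 101.5 = 5.9138
  purple shrunken: (122 − 101.5)² / 101.5 = 4.1404
  yellow smooth: (118 − 101.5)² / 101.5 = 2.6823
  yellow shrunken: (89 − 101.5)² / 101.5 = 1.5394
χ² = 5.9138 + 4.1404 + 2.6823 + 1.5394 = 14.2759 ≈ 14.276
Degrees of freedom = 4 − 1 = 3; critical value at α = 0.05 is 7.815.
Since 14.276 > 7.815, we reject the null hypothesis — the data do not fit the 1:1:1:1 ratio.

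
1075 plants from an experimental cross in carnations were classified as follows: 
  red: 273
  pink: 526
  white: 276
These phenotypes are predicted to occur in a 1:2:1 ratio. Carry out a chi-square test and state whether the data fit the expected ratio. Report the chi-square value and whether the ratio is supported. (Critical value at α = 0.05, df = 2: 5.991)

Under the 1:2:1 hypothesis (Σ ratio = 4, N = 1075):
  red: 1075 × 1/4 = 268.75
  pink: 1075 × 2/4 = 537.5
  white: 1075 × 1/4 = 268.75
χ² = Σ (O − E)² / E
  red: (273 − 268.75)² / 268.75 = 0.0672
  pink: (526 − 537.5)² / 537.5 = 0.2460
  white: (276 − 268.75)² / 268.75 = 0.1956
χ² = 0.0672 + 0.2460 + 0.1956 = 0.5088 ≈ 0.509
Degrees of freedom = 3 − 1 = 2; critical value at α = 0.05 is 5.991.
Since 0.509 < 5.991, we fail to reject the null hypothesis — the data are consistent with the 1:2:1 ratio.

0.509; consistent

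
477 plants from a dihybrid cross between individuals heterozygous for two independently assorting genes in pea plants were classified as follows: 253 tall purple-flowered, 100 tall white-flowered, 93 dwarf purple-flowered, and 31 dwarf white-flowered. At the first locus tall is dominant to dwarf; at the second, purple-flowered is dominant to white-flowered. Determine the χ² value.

A dihybrid F₂ with independent assortment and complete dominance at both loci gives a 9:3:3:1 phenotypic ratio.
The 9:3:3:1 ratio has 16 parts, so with N = 477 the expected counts are:
  tall purple-flowered: 477 × 9/16 = 268.3125
  tall white-flowered: 477 × 3/16 = 89.4375
  dwarf purple-flowered: 477 × 3/16 = 89.4375
  dwarf white-flowered: 477 × 1/16 = 29.8125
χ² = Σ (O − E)² / E
  tall purple-flowered: (253 − 268.3125)² / 268.3125 = 0.8739
  tall white-flowered: (100 − 89.4375)² / 89.4375 = 1.2474
  dwarf purple-flowered: (93 − 89.4375)² / 89.4375 = 0.1419
  dwarf white-flowered: (31 − 29.8125)² / 29.8125 = 0.0473
χ² = 0.8739 + 1.2474 + 0.1419 + 0.0473 = 2.3105 ≈ 2.311

2.311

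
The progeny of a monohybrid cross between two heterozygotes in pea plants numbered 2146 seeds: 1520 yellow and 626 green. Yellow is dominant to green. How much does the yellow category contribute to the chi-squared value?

For a monohybrid cross between heterozygotes with complete dominance, the expected phenotypic ratio is 3:1.
Expected counts for N = 2146 under a 3:1 ratio (total parts = 4):
  yellow: 2146 × 3/4 = 1609.5
  green: 2146 × 1/4 = 536.5
Contribution of yellow: (1520 − 1609.5)² / 1609.5 = 4.9769

4.977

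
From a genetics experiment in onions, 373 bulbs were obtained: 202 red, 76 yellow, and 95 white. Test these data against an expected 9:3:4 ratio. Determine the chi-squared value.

0.849

Expected counts for N = 373 under a 9:3:4 ratio (total parts = 16):
  red: 373 × 9/16 = 209.8125
  yellow: 373 × 3/16 = 69.9375
  white: 373 × 4/16 = 93.25
χ² = Σ (O − E)² / E
  red: (202 − 209.8125)² / 209.8125 = 0.2909
  yellow: (76 − 69.9375)² / 69.9375 = 0.5255
  white: (95 − 93.25)² / 93.25 = 0.0328
χ² = 0.2909 + 0.5255 + 0.0328 = 0.8492 ≈ 0.849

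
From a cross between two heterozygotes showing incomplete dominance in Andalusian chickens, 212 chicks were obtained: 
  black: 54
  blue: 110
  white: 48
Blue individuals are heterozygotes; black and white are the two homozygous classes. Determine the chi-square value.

With incomplete dominance, a heterozygote × heterozygote cross gives a 1:2:1 phenotypic ratio.
Expected counts for N = 212 under a 1:2:1 ratio (total parts = 4):
  black: 212 × 1/4 = 53
  blue: 212 × 2/4 = 106
  white: 212 × 1/4 = 53
χ² = Σ (O − E)² / E
  black: (54 − 53)² / 53 = 0.0189
  blue: (110 − 106)² / 106 = 0.1509
  white: (48 − 53)² / 53 = 0.4717
χ² = 0.0189 + 0.1509 + 0.4717 = 0.6415 ≈ 0.642

0.642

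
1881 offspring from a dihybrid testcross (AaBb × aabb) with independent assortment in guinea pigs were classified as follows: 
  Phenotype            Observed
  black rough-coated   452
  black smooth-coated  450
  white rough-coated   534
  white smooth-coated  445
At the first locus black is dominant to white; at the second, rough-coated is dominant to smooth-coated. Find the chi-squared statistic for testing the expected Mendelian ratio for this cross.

A dihybrid testcross with independent assortment gives a 1:1:1:1 ratio.
Expected counts for N = 1881 under a 1:1:1:1 ratio (total parts = 4):
  black rough-coated: 1881 × 1/4 = 470.25
  black smooth-coated: 1881 × 1/4 = 470.25
  white rough-coated: 1881 × 1/4 = 470.25
  white smooth-coated: 1881 × 1/4 = 470.25
χ² = Σ (O − E)² / E
  black rough-coated: (452 − 470.25)² / 470.25 = 0.7083
  black smooth-coated: (450 − 470.25)² / 470.25 = 0.8720
  white rough-coated: (534 − 470.25)² / 470.25 = 8.6423
  white smooth-coated: (445 − 470.25)² / 470.25 = 1.3558
χ² = 0.7083 + 0.8720 + 8.6423 + 1.3558 = 11.5784 ≈ 11.578

11.578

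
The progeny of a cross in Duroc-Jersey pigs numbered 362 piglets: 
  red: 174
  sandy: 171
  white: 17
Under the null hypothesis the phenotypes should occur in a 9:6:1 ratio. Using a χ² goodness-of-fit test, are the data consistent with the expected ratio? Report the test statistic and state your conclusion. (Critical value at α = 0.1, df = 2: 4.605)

Total ratio parts = 16. Expected numbers out of 362:
  red: 362 × 9/16 = 203.625
  sandy: 362 × 6/16 = 135.75
  white: 362 × 1/16 = 22.625
χ² = Σ (O − E)² / E
  red: (174 − 203.625)² / 203.625 = 4.3101
  sandy: (171 − 135.75)² / 135.75 = 9.1533
  white: (17 − 22.625)² / 22.625 = 1.3985
χ² = 4.3101 + 9.1533 + 1.3985 = 14.8619 ≈ 14.862
Degrees of freedom = 3 − 1 = 2; critical value at α = 0.1 is 4.605.
Since 14.862 > 4.605, we reject the null hypothesis — the data do not fit the 9:6:1 ratio.

14.862; not consistent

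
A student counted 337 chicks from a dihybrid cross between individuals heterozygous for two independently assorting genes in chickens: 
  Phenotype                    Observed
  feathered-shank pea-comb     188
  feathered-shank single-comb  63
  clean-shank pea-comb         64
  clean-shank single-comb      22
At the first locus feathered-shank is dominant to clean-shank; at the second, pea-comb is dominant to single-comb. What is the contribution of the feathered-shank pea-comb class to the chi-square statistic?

0.013

A dihybrid F₂ with independent assortment and complete dominance at both loci gives a 9:3:3:1 phenotypic ratio.
Under the 9:3:3:1 hypothesis (Σ ratio = 16, N = 337):
  feathered-shank pea-comb: 337 × 9/16 = 189.5625
  feathered-shank single-comb: 337 × 3/16 = 63.1875
  clean-shank pea-comb: 337 × 3/16 = 63.1875
  clean-shank single-comb: 337 × 1/16 = 21.0625
Contribution of feathered-shank pea-comb: (188 − 189.5625)² / 189.5625 = 0.0129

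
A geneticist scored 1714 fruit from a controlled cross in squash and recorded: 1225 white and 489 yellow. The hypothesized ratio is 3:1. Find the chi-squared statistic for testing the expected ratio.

Under the 3:1 hypothesis (Σ ratio = 4, N = 1714):
  white: 1714 × 3/4 = 1285.5
  yellow: 1714 × 1/4 = 428.5
χ² = Σ (O − E)² / E
  white: (1225 − 1285.5)² / 1285.5 = 2.8473
  yellow: (489 − 428.5)² / 428.5 = 8.5420
χ² = 2.8473 + 8.5420 = 11.3893 ≈ 11.389

11.389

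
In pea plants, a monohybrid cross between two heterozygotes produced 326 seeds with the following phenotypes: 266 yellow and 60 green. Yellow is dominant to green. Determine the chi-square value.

7.562

For a monohybrid cross between heterozygotes with complete dominance, the expected phenotypic ratio is 3:1.
The 3:1 ratio has 4 parts, so with N = 326 the expected counts are:
  yellow: 326 × 3/4 = 244.5
  green: 326 × 1/4 = 81.5
χ² = Σ (O − E)² / E
  yellow: (266 − 244.5)² / 244.5 = 1.8906
  green: (60 − 81.5)² / 81.5 = 5.6718
χ² = 1.8906 + 5.6718 = 7.5624 ≈ 7.562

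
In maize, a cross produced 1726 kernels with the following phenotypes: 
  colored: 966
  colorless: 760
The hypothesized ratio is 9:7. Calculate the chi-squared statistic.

Under the 9:7 hypothesis (Σ ratio = 16, N = 1726):
  colored: 1726 × 9/16 = 970.875
  colorless: 1726 × 7/16 = 755.125
χ² = Σ (O − E)² / E
  colored: (966 − 970.875)² / 970.875 = 0.0245
  colorless: (760 − 755.125)² / 755.125 = 0.0315
χ² = 0.0245 + 0.0315 = 0.056

0.056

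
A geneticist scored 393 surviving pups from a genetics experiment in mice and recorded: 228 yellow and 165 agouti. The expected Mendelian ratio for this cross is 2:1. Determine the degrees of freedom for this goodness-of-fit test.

1

A goodness-of-fit test with 2 phenotype classes has df = 2 − 1 = 1.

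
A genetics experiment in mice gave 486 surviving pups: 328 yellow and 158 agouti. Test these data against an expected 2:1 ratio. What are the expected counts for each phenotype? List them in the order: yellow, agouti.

Under the 2:1 hypothesis (Σ ratio = 3, N = 486):
  yellow: 486 × 2/3 = 324
  agouti: 486 × 1/3 = 162

324, 162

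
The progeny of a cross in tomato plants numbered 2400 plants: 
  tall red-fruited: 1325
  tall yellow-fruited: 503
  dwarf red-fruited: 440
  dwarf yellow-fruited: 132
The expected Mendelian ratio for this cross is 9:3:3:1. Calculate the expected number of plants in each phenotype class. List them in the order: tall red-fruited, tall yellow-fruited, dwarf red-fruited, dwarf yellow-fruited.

1350, 450, 450, 150

Under the 9:3:3:1 hypothesis (Σ ratio = 16, N = 2400):
  tall red-fruited: 2400 × 9/16 = 1350
  tall yellow-fruited: 2400 × 3/16 = 450
  dwarf red-fruited: 2400 × 3/16 = 450
  dwarf yellow-fruited: 2400 × 1/16 = 150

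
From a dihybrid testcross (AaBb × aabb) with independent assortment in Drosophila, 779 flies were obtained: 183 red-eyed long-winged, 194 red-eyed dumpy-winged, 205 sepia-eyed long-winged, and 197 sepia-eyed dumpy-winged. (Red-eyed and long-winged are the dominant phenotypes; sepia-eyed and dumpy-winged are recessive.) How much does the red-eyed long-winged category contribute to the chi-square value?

A dihybrid testcross with independent assortment gives a 1:1:1:1 ratio.
Expected counts for N = 779 under a 1:1:1:1 ratio (total parts = 4):
  red-eyed long-winged: 779 × 1/4 = 194.75
  red-eyed dumpy-winged: 779 × 1/4 = 194.75
  sepia-eyed long-winged: 779 × 1/4 = 194.75
  sepia-eyed dumpy-winged: 779 × 1/4 = 194.75
Contribution of red-eyed long-winged: (183 − 194.75)² / 194.75 = 0.7089

0.709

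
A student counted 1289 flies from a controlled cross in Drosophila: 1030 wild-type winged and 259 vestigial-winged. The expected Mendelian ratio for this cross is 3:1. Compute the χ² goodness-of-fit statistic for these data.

16.553

The 3:1 ratio has 4 parts, so with N = 1289 the expected counts are:
  wild-type winged: 1289 × 3/4 = 966.75
  vestigial-winged: 1289 × 1/4 = 322.25
χ² = Σ (O − E)² / E
  wild-type winged: (1030 − 966.75)² / 966.75 = 4.1382
  vestigial-winged: (259 − 322.25)² / 322.25 = 12.4145
χ² = 4.1382 + 12.4145 = 16.5527 ≈ 16.553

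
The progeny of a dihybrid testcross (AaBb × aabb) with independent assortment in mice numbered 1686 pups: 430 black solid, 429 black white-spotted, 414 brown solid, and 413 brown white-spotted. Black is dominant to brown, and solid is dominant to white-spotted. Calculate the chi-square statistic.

0.610

A dihybrid testcross with independent assortment gives a 1:1:1:1 ratio.
The 1:1:1:1 ratio has 4 parts, so with N = 1686 the expected counts are:
  black solid: 1686 × 1/4 = 421.5
  black white-spotted: 1686 × 1/4 = 421.5
  brown solid: 1686 × 1/4 = 421.5
  brown white-spotted: 1686 × 1/4 = 421.5
χ² = Σ (O − E)² / E
  black solid: (430 − 421.5)² / 421.5 = 0.1714
  black white-spotted: (429 − 421.5)² / 421.5 = 0.1335
  brown solid: (414 − 421.5)² / 421.5 = 0.1335
  brown white-spotted: (413 − 421.5)² / 421.5 = 0.1714
χ² = 0.1714 + 0.1335 + 0.1335 + 0.1714 = 0.6098 ≈ 0.610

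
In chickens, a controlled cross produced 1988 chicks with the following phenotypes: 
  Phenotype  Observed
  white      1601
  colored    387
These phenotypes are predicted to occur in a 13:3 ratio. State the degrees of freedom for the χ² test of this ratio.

1

A goodness-of-fit test with 2 phenotype classes has df = 2 − 1 = 1.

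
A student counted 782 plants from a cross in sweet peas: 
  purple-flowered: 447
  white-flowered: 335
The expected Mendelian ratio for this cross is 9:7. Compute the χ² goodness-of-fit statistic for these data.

Expected counts for N = 782 under a 9:7 ratio (total parts = 16):
  purple-flowered: 782 × 9/16 = 439.875
  white-flowered: 782 × 7/16 = 342.125
χ² = Σ (O − E)² / E
  purple-flowered: (447 − 439.875)² / 439.875 = 0.1154
  white-flowered: (335 − 342.125)² / 342.125 = 0.1484
χ² = 0.1154 + 0.1484 = 0.2638 ≈ 0.264

0.264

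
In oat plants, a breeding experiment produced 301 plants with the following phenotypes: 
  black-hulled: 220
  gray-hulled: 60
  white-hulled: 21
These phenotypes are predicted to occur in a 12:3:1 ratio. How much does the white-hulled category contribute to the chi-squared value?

Total ratio parts = 16. Expected numbers out of 301:
  black-hulled: 301 × 12/16 = 225.75
  gray-hulled: 301 × 3/16 = 56.4375
  white-hulled: 301 × 1/16 = 18.8125
Contribution of white-hulled: (21 − 18.8125)² / 18.8125 = 0.2544

0.254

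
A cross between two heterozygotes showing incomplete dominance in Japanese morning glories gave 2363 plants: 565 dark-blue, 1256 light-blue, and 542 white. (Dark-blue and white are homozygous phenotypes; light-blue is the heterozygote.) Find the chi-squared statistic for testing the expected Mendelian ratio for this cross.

With incomplete dominance, a heterozygote × heterozygote cross gives a 1:2:1 phenotypic ratio.
Expected counts for N = 2363 under a 1:2:1 ratio (total parts = 4):
  dark-blue: 2363 × 1/4 = 590.75
  light-blue: 2363 × 2/4 = 1181.5
  white: 2363 × 1/4 = 590.75
χ² = Σ (O − E)² / E
  dark-blue: (565 − 590.75)² / 590.75 = 1.1224
  light-blue: (1256 − 1181.5)² / 1181.5 = 4.6976
  white: (542 − 590.75)² / 590.75 = 4.0230
χ² = 1.1224 + 4.6976 + 4.0230 = 9.843

9.843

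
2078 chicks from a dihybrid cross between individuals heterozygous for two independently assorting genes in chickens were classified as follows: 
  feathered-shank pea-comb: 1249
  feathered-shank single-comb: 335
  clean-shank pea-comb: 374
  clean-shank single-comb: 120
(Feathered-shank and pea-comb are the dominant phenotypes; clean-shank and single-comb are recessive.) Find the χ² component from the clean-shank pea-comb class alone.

0.627

A dihybrid F₂ with independent assortment and complete dominance at both loci gives a 9:3:3:1 phenotypic ratio.
Under the 9:3:3:1 hypothesis (Σ ratio = 16, N = 2078):
  feathered-shank pea-comb: 2078 × 9/16 = 1168.875
  feathered-shank single-comb: 2078 × 3/16 = 389.625
  clean-shank pea-comb: 2078 × 3/16 = 389.625
  clean-shank single-comb: 2078 × 1/16 = 129.875
Contribution of clean-shank pea-comb: (374 − 389.625)² / 389.625 = 0.6266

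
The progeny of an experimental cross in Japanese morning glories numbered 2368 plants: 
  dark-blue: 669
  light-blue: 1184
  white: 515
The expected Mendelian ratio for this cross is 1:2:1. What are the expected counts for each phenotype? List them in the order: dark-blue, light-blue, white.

592, 1184, 592

Total ratio parts = 4. Expected numbers out of 2368:
  dark-blue: 2368 × 1/4 = 592
  light-blue: 2368 × 2/4 = 1184
  white: 2368 × 1/4 = 592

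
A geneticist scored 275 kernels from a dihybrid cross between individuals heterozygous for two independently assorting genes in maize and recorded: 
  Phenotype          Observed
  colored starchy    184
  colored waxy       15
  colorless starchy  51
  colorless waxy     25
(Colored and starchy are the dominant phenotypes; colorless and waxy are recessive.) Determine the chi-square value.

35.038

A dihybrid F₂ with independent assortment and complete dominance at both loci gives a 9:3:3:1 phenotypic ratio.
Expected counts for N = 275 under a 9:3:3:1 ratio (total parts = 16):
  colored starchy: 275 × 9/16 = 154.6875
  colored waxy: 275 × 3/16 = 51.5625
  colorless starchy: 275 × 3/16 = 51.5625
  colorless waxy: 275 × 1/16 = 17.1875
χ² = Σ (O − E)² / E
  colored starchy: (184 − 154.6875)² / 154.6875 = 5.5546
  colored waxy: (15 − 51.5625)² / 51.5625 = 25.9261
  colorless starchy: (51 − 51.5625)² / 51.5625 = 0.0061
  colorless waxy: (25 − 17.1875)² / 17.1875 = 3.5511
χ² = 5.5546 + 25.9261 + 0.0061 + 3.5511 = 35.0379 ≈ 35.038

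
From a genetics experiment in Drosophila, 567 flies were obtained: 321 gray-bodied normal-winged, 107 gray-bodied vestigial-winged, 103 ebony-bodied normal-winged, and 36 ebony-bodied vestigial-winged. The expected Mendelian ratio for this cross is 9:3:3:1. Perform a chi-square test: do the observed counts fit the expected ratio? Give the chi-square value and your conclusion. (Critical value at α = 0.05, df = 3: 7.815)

Expected counts for N = 567 under a 9:3:3:1 ratio (total parts = 16):
  gray-bodied normal-winged: 567 × 9/16 = 318.9375
  gray-bodied vestigial-winged: 567 × 3/16 = 106.3125
  ebony-bodied normal-winged: 567 × 3/16 = 106.3125
  ebony-bodied vestigial-winged: 567 × 1/16 = 35.4375
χ² = Σ (O − E)² / E
  gray-bodied normal-winged: (321 − 318.9375)² / 318.9375 = 0.0133
  gray-bodied vestigial-winged: (107 − 106.3125)² / 106.3125 = 0.0044
  ebony-bodied normal-winged: (103 − 106.3125)² / 106.3125 = 0.1032
  ebony-bodied vestigial-winged: (36 − 35.4375)² / 35.4375 = 0.0089
χ² = 0.0133 + 0.0044 + 0.1032 + 0.0089 = 0.1298 ≈ 0.130
Degrees of freedom = 4 − 1 = 3; critical value at α = 0.05 is 7.815.
Since 0.130 < 7.815, we fail to reject the null hypothesis — the data are consistent with the 9:3:3:1 ratio.

0.130; consistent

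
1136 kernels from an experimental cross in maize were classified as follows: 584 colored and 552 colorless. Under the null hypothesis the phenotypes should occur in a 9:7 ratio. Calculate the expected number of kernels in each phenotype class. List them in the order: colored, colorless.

The 9:7 ratio has 16 parts, so with N = 1136 the expected counts are:
  colored: 1136 × 9/16 = 639
  colorless: 1136 × 7/16 = 497

639, 497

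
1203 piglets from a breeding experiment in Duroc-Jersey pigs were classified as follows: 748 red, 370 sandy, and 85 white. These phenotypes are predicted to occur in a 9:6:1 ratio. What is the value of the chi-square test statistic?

Total ratio parts = 16. Expected numbers out of 1203:
  red: 1203 × 9/16 = 676.6875
  sandy: 1203 × 6/16 = 451.125
  white: 1203 × 1/16 = 75.1875
χ² = Σ (O − E)² / E
  red: (748 − 676.6875)² / 676.6875 = 7.5152
  sandy: (370 − 451.125)² / 451.125 = 14.5886
  white: (85 − 75.1875)² / 75.1875 = 1.2806
χ² = 7.5152 + 14.5886 + 1.2806 = 23.3844 ≈ 23.384

23.384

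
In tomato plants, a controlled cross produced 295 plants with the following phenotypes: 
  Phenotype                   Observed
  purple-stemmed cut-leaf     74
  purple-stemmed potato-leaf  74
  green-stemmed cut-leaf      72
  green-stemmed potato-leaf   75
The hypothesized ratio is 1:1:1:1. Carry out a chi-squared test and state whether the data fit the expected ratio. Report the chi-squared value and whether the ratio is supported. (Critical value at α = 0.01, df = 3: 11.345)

0.064; consistent

Expected counts for N = 295 under a 1:1:1:1 ratio (total parts = 4):
  purple-stemmed cut-leaf: 295 × 1/4 = 73.75
  purple-stemmed potato-leaf: 295 × 1/4 = 73.75
  green-stemmed cut-leaf: 295 × 1/4 = 73.75
  green-stemmed potato-leaf: 295 × 1/4 = 73.75
χ² = Σ (O − E)² / E
  purple-stemmed cut-leaf: (74 − 73.75)² / 73.75 = 0.0008
  purple-stemmed potato-leaf: (74 − 73.75)² / 73.75 = 0.0008
  green-stemmed cut-leaf: (72 − 73.75)² / 73.75 = 0.0415
  green-stemmed potato-leaf: (75 − 73.75)² / 73.75 = 0.0212
χ² = 0.0008 + 0.0008 + 0.0415 + 0.0212 = 0.0643 ≈ 0.064
Degrees of freedom = 4 − 1 = 3; critical value at α = 0.01 is 11.345.
Since 0.064 < 11.345, we fail to reject the null hypothesis — the data are consistent with the 1:1:1:1 ratio.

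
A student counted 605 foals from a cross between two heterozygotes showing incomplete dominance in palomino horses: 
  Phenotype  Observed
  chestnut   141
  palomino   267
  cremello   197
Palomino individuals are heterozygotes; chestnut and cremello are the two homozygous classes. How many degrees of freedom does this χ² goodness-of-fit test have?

2

With incomplete dominance, a heterozygote × heterozygote cross gives a 1:2:1 phenotypic ratio.
A goodness-of-fit test with 3 phenotype classes has df = 3 − 1 = 2.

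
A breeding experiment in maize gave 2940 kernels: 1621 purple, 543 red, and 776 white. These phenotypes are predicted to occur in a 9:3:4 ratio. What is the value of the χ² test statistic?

3.059

Expected counts for N = 2940 under a 9:3:4 ratio (total parts = 16):
  purple: 2940 × 9/16 = 1653.75
  red: 2940 × 3/16 = 551.25
  white: 2940 × 4/16 = 735
χ² = Σ (O − E)² / E
  purple: (1621 − 1653.75)² / 1653.75 = 0.6486
  red: (543 − 551.25)² / 551.25 = 0.1235
  white: (776 − 735)² / 735 = 2.2871
χ² = 0.6486 + 0.1235 + 2.2871 = 3.0592 ≈ 3.059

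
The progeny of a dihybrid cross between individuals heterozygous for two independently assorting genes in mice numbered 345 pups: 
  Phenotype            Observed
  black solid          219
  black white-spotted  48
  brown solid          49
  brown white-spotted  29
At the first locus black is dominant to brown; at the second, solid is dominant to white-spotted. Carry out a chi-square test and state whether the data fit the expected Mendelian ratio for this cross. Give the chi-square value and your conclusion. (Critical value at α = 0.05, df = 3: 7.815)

13.879; not consistent

A dihybrid F₂ with independent assortment and complete dominance at both loci gives a 9:3:3:1 phenotypic ratio.
Total ratio parts = 16. Expected numbers out of 345:
  black solid: 345 × 9/16 = 194.0625
  black white-spotted: 345 × 3/16 = 64.6875
  brown solid: 345 × 3/16 = 64.6875
  brown white-spotted: 345 × 1/16 = 21.5625
χ² = Σ (O − E)² / E
  black solid: (219 − 194.0625)² / 194.0625 = 3.2045
  black white-spotted: (48 − 64.6875)² / 64.6875 = 4.3049
  brown solid: (49 − 64.6875)² / 64.6875 = 3.8044
  brown white-spotted: (29 − 21.5625)² / 21.5625 = 2.5654
χ² = 3.2045 + 4.3049 + 3.8044 + 2.5654 = 13.8792 ≈ 13.879
Degrees of freedom = 4 − 1 = 3; critical value at α = 0.05 is 7.815.
Since 13.879 > 7.815, we reject the null hypothesis — the data do not fit the 9:3:3:1 ratio.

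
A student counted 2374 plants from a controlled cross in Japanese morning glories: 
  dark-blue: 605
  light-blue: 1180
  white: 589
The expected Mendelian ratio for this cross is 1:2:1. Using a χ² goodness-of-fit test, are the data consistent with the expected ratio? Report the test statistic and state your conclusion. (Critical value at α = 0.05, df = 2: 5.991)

The 1:2:1 ratio has 4 parts, so with N = 2374 the expected counts are:
  dark-blue: 2374 × 1/4 = 593.5
  light-blue: 2374 × 2/4 = 1187
  white: 2374 × 1/4 = 593.5
χ² = Σ (O − E)² / E
  dark-blue: (605 − 593.5)² / 593.5 = 0.2228
  light-blue: (1180 − 1187)² / 1187 = 0.0413
  white: (589 − 593.5)² / 593.5 = 0.0341
χ² = 0.2228 + 0.0413 + 0.0341 = 0.2982 ≈ 0.298
Degrees of freedom = 3 − 1 = 2; critical value at α = 0.05 is 5.991.
Since 0.298 < 5.991, we fail to reject the null hypothesis — the data are consistent with the 1:2:1 ratio.

0.298; consistent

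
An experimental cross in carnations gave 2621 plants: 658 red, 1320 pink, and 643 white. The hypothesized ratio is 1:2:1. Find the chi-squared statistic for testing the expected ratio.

Expected counts for N = 2621 under a 1:2:1 ratio (total parts = 4):
  red: 2621 × 1/4 = 655.25
  pink: 2621 × 2/4 = 1310.5
  white: 2621 × 1/4 = 655.25
χ² = Σ (O − E)² / E
  red: (658 − 655.25)² / 655.25 = 0.0115
  pink: (1320 − 1310.5)² / 1310.5 = 0.0689
  white: (643 − 655.25)² / 655.25 = 0.2290
χ² = 0.0115 + 0.0689 + 0.2290 = 0.3094 ≈ 0.309

0.309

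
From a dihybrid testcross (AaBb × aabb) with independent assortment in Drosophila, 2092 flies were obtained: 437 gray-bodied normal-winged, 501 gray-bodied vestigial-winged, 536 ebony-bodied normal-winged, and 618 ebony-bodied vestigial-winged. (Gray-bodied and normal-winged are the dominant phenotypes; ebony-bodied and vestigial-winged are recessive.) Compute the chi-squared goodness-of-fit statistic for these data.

A dihybrid testcross with independent assortment gives a 1:1:1:1 ratio.
Expected counts for N = 2092 under a 1:1:1:1 ratio (total parts = 4):
  gray-bodied normal-winged: 2092 × 1/4 = 523
  gray-bodied vestigial-winged: 2092 × 1/4 = 523
  ebony-bodied normal-winged: 2092 × 1/4 = 523
  ebony-bodied vestigial-winged: 2092 × 1/4 = 523
χ² = Σ (O − E)² / E
  gray-bodied normal-winged: (437 − 523)² / 523 = 14.1415
  gray-bodied vestigial-winged: (501 − 523)² / 523 = 0.9254
  ebony-bodied normal-winged: (536 − 523)² / 523 = 0.3231
  ebony-bodied vestigial-winged: (618 − 523)² / 523 = 17.2562
χ² = 14.1415 + 0.9254 + 0.3231 + 17.2562 = 32.6462 ≈ 32.646

32.646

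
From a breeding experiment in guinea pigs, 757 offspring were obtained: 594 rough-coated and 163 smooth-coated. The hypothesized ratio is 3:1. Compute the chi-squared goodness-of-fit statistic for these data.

Total ratio parts = 4. Expected numbers out of 757:
  rough-coated: 757 × 3/4 = 567.75
  smooth-coated: 757 × 1/4 = 189.25
χ² = Σ (O − E)² / E
  rough-coated: (594 − 567.75)² / 567.75 = 1.2137
  smooth-coated: (163 − 189.25)² / 189.25 = 3.6410
χ² = 1.2137 + 3.6410 = 4.8547 ≈ 4.855

4.855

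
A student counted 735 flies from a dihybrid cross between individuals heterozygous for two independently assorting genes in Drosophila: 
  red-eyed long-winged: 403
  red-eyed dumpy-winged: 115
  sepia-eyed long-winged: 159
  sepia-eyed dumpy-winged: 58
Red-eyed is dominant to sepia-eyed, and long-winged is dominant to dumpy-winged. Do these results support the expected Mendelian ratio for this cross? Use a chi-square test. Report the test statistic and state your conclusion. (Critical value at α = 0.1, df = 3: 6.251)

10.465; not consistent

A dihybrid F₂ with independent assortment and complete dominance at both loci gives a 9:3:3:1 phenotypic ratio.
Expected counts for N = 735 under a 9:3:3:1 ratio (total parts = 16):
  red-eyed long-winged: 735 × 9/16 = 413.4375
  red-eyed dumpy-winged: 735 × 3/16 = 137.8125
  sepia-eyed long-winged: 735 × 3/16 = 137.8125
  sepia-eyed dumpy-winged: 735 × 1/16 = 45.9375
χ² = Σ (O − E)² / E
  red-eyed long-winged: (403 − 413.4375)² / 413.4375 = 0.2635
  red-eyed dumpy-winged: (115 − 137.8125)² / 137.8125 = 3.7762
  sepia-eyed long-winged: (159 − 137.8125)² / 137.8125 = 3.2574
  sepia-eyed dumpy-winged: (58 − 45.9375)² / 45.9375 = 3.1674
χ² = 0.2635 + 3.7762 + 3.2574 + 3.1674 = 10.4645 ≈ 10.465
Degrees of freedom = 4 − 1 = 3; critical value at α = 0.1 is 6.251.
Since 10.465 > 6.251, we reject the null hypothesis — the data do not fit the 9:3:3:1 ratio.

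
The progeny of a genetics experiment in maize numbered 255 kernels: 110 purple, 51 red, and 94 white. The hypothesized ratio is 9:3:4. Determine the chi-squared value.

Total ratio parts = 16. Expected numbers out of 255:
  purple: 255 × 9/16 = 143.4375
  red: 255 × 3/16 = 47.8125
  white: 255 × 4/16 = 63.75
χ² = Σ (O − E)² / E
  purple: (110 − 143.4375)² / 143.4375 = 7.7948
  red: (51 − 47.8125)² / 47.8125 = 0.2125
  white: (94 − 63.75)² / 63.75 = 14.3539
χ² = 7.7948 + 0.2125 + 14.3539 = 22.3612 ≈ 22.361

22.361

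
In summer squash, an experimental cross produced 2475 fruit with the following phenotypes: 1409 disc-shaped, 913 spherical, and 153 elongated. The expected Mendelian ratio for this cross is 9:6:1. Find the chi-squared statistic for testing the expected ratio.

Total ratio parts = 16. Expected numbers out of 2475:
  disc-shaped: 2475 × 9/16 = 1392.1875
  spherical: 2475 × 6/16 = 928.125
  elongated: 2475 × 1/16 = 154.6875
χ² = Σ (O − E)² / E
  disc-shaped: (1409 − 1392.1875)² / 1392.1875 = 0.2030
  spherical: (913 − 928.125)² / 928.125 = 0.2465
  elongated: (153 − 154.6875)² / 154.6875 = 0.0184
χ² = 0.2030 + 0.2465 + 0.0184 = 0.4679 ≈ 0.468

0.468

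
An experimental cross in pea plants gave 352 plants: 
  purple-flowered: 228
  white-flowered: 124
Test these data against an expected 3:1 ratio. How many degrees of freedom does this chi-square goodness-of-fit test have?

1

A goodness-of-fit test with 2 phenotype classes has df = 2 − 1 = 1.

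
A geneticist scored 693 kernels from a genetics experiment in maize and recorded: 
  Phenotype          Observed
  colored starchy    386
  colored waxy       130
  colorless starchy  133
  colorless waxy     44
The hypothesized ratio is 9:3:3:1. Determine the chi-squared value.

Expected counts for N = 693 under a 9:3:3:1 ratio (total parts = 16):
  colored starchy: 693 × 9/16 = 389.8125
  colored waxy: 693 × 3/16 = 129.9375
  colorless starchy: 693 × 3/16 = 129.9375
  colorless waxy: 693 × 1/16 = 43.3125
χ² = Σ (O − E)² / E
  colored starchy: (386 − 389.8125)² / 389.8125 = 0.0373
  colored waxy: (130 − 129.9375)² / 129.9375 = 0.0000
  colorless starchy: (133 − 129.9375)² / 129.9375 = 0.0722
  colorless waxy: (44 − 43.3125)² / 43.3125 = 0.0109
χ² = 0.0373 + 0.0000 + 0.0722 + 0.0109 = 0.1204 ≈ 0.120

0.120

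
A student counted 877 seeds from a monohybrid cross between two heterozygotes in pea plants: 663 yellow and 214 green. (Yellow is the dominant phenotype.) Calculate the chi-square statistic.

For a monohybrid cross between heterozygotes with complete dominance, the expected phenotypic ratio is 3:1.
Expected counts for N = 877 under a 3:1 ratio (total parts = 4):
  yellow: 877 × 3/4 = 657.75
  green: 877 × 1/4 = 219.25
χ² = Σ (O − E)² / E
  yellow: (663 − 657.75)² / 657.75 = 0.0419
  green: (214 − 219.25)² / 219.25 = 0.1257
χ² = 0.0419 + 0.1257 = 0.1676 ≈ 0.168

0.168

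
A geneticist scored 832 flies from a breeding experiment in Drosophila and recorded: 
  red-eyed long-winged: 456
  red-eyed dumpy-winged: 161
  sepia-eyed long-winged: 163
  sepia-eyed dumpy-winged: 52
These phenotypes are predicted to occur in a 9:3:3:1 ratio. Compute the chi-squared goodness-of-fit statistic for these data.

Under the 9:3:3:1 hypothesis (Σ ratio = 16, N = 832):
  red-eyed long-winged: 832 × 9/16 = 468
  red-eyed dumpy-winged: 832 × 3/16 = 156
  sepia-eyed long-winged: 832 × 3/16 = 156
  sepia-eyed dumpy-winged: 832 × 1/16 = 52
χ² = Σ (O − E)² / E
  red-eyed long-winged: (456 − 468)² / 468 = 0.3077
  red-eyed dumpy-winged: (161 − 156)² / 156 = 0.1603
  sepia-eyed long-winged: (163 − 156)² / 156 = 0.3141
  sepia-eyed dumpy-winged: (52 − 52)² / 52 = 0.0000
χ² = 0.3077 + 0.1603 + 0.3141 + 0.0000 = 0.7821 ≈ 0.782

0.782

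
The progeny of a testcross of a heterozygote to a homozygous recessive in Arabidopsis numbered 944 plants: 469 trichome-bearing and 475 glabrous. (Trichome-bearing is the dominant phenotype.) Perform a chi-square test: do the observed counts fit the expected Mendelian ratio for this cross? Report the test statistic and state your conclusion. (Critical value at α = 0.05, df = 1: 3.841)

A testcross of a heterozygote (Aa × aa) gives a 1:1 phenotypic ratio.
The 1:1 ratio has 2 parts, so with N = 944 the expected counts are:
  trichome-bearing: 944 × 1/2 = 472
  glabrous: 944 × 1/2 = 472
χ² = Σ (O − E)² / E
  trichome-bearing: (469 − 472)² / 472 = 0.0191
  glabrous: (475 − 472)² / 472 = 0.0191
χ² = 0.0191 + 0.0191 = 0.0382 ≈ 0.038
Degrees of freedom = 2 − 1 = 1; critical value at α = 0.05 is 3.841.
Since 0.038 < 3.841, we fail to reject the null hypothesis — the data are consistent with the 1:1 ratio.

0.038; consistent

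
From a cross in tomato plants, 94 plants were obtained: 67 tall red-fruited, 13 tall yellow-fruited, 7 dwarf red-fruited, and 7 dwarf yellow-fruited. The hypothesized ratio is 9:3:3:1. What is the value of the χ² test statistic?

Total ratio parts = 16. Expected numbers out of 94:
  tall red-fruited: 94 × 9/16 = 52.875
  tall yellow-fruited: 94 × 3/16 = 17.625
  dwarf red-fruited: 94 × 3/16 = 17.625
  dwarf yellow-fruited: 94 × 1/16 = 5.875
χ² = Σ (O − E)² / E
  tall red-fruited: (67 − 52.875)² / 52.875 = 3.7733
  tall yellow-fruited: (13 − 17.625)² / 17.625 = 1.2137
  dwarf red-fruited: (7 − 17.625)² / 17.625 = 6.4051
  dwarf yellow-fruited: (7 − 5.875)² / 5.875 = 0.2154
χ² = 3.7733 + 1.2137 + 6.4051 + 0.2154 = 11.6075 ≈ 11.608

11.608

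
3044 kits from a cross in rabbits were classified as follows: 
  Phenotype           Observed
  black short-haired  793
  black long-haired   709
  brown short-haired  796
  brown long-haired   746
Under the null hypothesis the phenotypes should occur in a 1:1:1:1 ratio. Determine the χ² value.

The 1:1:1:1 ratio has 4 parts, so with N = 3044 the expected counts are:
  black short-haired: 3044 × 1/4 = 761
  black long-haired: 3044 × 1/4 = 761
  brown short-haired: 3044 × 1/4 = 761
  brown long-haired: 3044 × 1/4 = 761
χ² = Σ (O − E)² / E
  black short-haired: (793 − 761)² / 761 = 1.3456
  black long-haired: (709 − 761)² / 761 = 3.5532
  brown short-haired: (796 − 761)² / 761 = 1.6097
  brown long-haired: (746 − 761)² / 761 = 0.2957
χ² = 1.3456 + 3.5532 + 1.6097 + 0.2957 = 6.8042 ≈ 6.804

6.804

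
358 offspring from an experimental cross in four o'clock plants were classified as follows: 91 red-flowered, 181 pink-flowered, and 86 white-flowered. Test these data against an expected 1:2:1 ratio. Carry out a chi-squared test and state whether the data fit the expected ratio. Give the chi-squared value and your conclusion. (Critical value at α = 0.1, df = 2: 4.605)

Total ratio parts = 4. Expected numbers out of 358:
  red-flowered: 358 × 1/4 = 89.5
  pink-flowered: 358 × 2/4 = 179
  white-flowered: 358 × 1/4 = 89.5
χ² = Σ (O − E)² / E
  red-flowered: (91 − 89.5)² / 89.5 = 0.0251
  pink-flowered: (181 − 179)² / 179 = 0.0223
  white-flowered: (86 − 89.5)² / 89.5 = 0.1369
χ² = 0.0251 + 0.0223 + 0.1369 = 0.1843 ≈ 0.184
Degrees of freedom = 3 − 1 = 2; critical value at α = 0.1 is 4.605.
Since 0.184 < 4.605, we fail to reject the null hypothesis — the data are consistent with the 1:2:1 ratio.

0.184; consistent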